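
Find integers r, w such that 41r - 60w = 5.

Step 1: Check solvability.
gcd(41, 60) = 1
Since 1 divides 5, solutions exist.

Step 2: Apply extended Euclidean algorithm to find gcd.
We find integers such that 41*x0 + 60*y0 = 1

Step 3: Scale the particular solution.
Multiply by 5/1 = 5:
r = -95, w = -65

Step 4: Verify.
41*(-95) - 60*(-65) = 5 = 5 ✓

r = -95, w = -65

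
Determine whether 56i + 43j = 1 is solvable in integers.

Step 1: Compute gcd(56, 43).
gcd(56, 43) = 1

Step 2: Check divisibility.
Does 1 divide 1? 1 = 1 x 1, so yes.

By the theorem on linear Diophantine equations, 56i + 43j = 1 has integer solutions if and only if gcd(56, 43) divides 1. Since 1 | 1, solutions exist.

Yes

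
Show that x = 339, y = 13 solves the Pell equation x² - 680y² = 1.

Compute x² = 339² = 114921
Compute 680y² = 680·13² = 680·169 = 114920
x² - 680y² = 114921 - 114920 = 1
Since this equals 1, (339, 13) is a solution.

Yes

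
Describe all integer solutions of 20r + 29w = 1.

Step 1: Compute gcd(20, 29) = 1.
Since 1 divides 1, solutions exist.

Step 2: Find a particular solution using extended Euclidean algorithm.
We get r₀ = -13, w₀ = 9.
Check: 20*-13 + 29*9 = 1 = 1 ✓

Step 3: Write the general solution.
r = -13 + (29/1)t = -13 + 29t
w = 9 - (20/1)t = 9 - 20t
for any integer t.

r = -13 + 29t, w = 9 - 20t for integer t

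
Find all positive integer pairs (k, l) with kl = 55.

The positive divisors of 55 are: 1, 5, 11, 55.
Each divisor d gives the pair (d, 55/d):
(1, 55), (5, 11), (11, 5), (55, 1)

(1, 55), (5, 11), (11, 5), (55, 1)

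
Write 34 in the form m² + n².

We need to find integers m, n > 0 such that m² + n² = 34.
Trying m = 3: n² = 34 - 3² = 34 - 9 = 25
n = 5
Check: 3² + 5² = 9 + 25 = 34 ✓

34 = 3² + 5²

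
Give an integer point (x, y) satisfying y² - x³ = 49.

Try small integer x values and check whether x³ + 49 is a perfect square.
x = 0: x³ + 49 = 0³ + 49 = 0 + 49 = 49
Is 49 a perfect square? 7² = 49 ✓
So (x, y) = (0, 7) is a solution.

x = 0, y = 7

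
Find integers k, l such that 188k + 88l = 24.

Step 1: Check solvability.
gcd(188, 88) = 4
Since 4 divides 24, solutions exist.

Step 2: Apply extended Euclidean algorithm to find gcd.
We find integers such that 188*x0 + 88*y0 = 4

Step 3: Scale the particular solution.
Multiply by 24/4 = 6:
k = -42, l = 90

Step 4: Verify.
188*(-42) + 88*(90) = 24 = 24 ✓

k = -42, l = 90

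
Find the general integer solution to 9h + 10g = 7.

Step 1: Compute gcd(9, 10) = 1.
Since 1 divides 7, solutions exist.

Step 2: Find a particular solution using extended Euclidean algorithm.
We get h₀ = -7, g₀ = 7.
Check: 9*-7 + 10*7 = 7 = 7 ✓

Step 3: Write the general solution.
h = -7 + (10/1)t = -7 + 10t
g = 7 - (9/1)t = 7 - 9t
for any integer t.

h = -7 + 10t, g = 7 - 9t for integer t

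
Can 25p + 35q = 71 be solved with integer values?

Step 1: Compute gcd(25, 35).
gcd(25, 35) = 5

Step 2: Check divisibility.
Does 5 divide 71? 71 = 5 x 14 + 1, so no.

By the theorem on linear Diophantine equations, 25p + 35q = 71 has integer solutions if and only if gcd(25, 35) divides 71. Since 5 does not divide 71, no solutions exist.

No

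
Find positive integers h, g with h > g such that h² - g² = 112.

Factor: h² - g² = (h+g)(h-g) = 112.
We need two factors of 112 with the same parity.
Use h+g = 56 and h-g = 2 (product 56·2 = 112).
Adding: 2h = 58, so h = 29.
Subtracting: 2g = 54, so g = 27.
Check: 29² - 27² = 841 - 729 = 112 ✓

h = 29, g = 27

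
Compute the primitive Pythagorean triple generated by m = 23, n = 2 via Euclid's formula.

a = m² - n² = 23² - 2² = 529 - 4 = 525
b = 2mn = 2·23·2 = 92
c = m² + n² = 529 + 4 = 533
Verify: 525² + 92² = 275625 + 8464 = 284089 = 533² ✓

(525, 92, 533)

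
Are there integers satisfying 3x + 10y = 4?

Step 1: Compute gcd(3, 10).
gcd(3, 10) = 1

Step 2: Check divisibility.
Does 1 divide 4? 4 = 1 x 4, so yes.

By the theorem on linear Diophantine equations, 3x + 10y = 4 has integer solutions if and only if gcd(3, 10) divides 4. Since 1 | 4, solutions exist.

Yes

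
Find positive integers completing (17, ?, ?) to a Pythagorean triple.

We need the other leg and hypotenuse such that 17² + x² = c².
Take x = 144, c = 145: 17² + 144² = 289 + 20736 = 21025 = 145² ✓
Triple: (17, 144, 145)

(17, 144, 145)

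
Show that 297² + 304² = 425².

Compute a² + b² = 297² + 304² = 88209 + 92416 = 180625
Compute c² = 425² = 180625
Since 180625 = 180625, confirmed.

Yes, it is a Pythagorean triple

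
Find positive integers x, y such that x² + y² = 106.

Search for x with 106 - x² a perfect square.
x = 5: 106 - 5² = 106 - 25 = 81 = 9² ✓
So x = 5, y = 9.

x = 5, y = 9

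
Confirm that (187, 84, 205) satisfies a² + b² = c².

Compute a² + b² = 187² + 84² = 34969 + 7056 = 42025
Compute c² = 205² = 42025
Since 42025 = 42025, confirmed.

Yes, it is a Pythagorean triple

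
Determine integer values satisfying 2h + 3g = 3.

Step 1: Check solvability.
gcd(2, 3) = 1
Since 1 divides 3, solutions exist.

Step 2: Apply extended Euclidean algorithm to find gcd.
We find integers such that 2*x0 + 3*y0 = 1

Step 3: Scale the particular solution.
Multiply by 3/1 = 3:
h = -3, g = 3

Step 4: Verify.
2*(-3) + 3*(3) = 3 = 3 ✓

h = -3, g = 3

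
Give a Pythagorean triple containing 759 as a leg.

We need the other leg and hypotenuse such that 759² + x² = c².
Take x = 280, c = 809: 759² + 280² = 576081 + 78400 = 654481 = 809² ✓
Triple: (759, 280, 809)

(759, 280, 809)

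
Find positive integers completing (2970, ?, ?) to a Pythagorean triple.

We need the other leg and hypotenuse such that 2970² + x² = c².
Take x = 3040, c = 4250: 2970² + 3040² = 8820900 + 9241600 = 18062500 = 4250² ✓
Triple: (2970, 3040, 4250)

(2970, 3040, 4250)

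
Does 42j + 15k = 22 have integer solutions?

Step 1: Compute gcd(42, 15).
gcd(42, 15) = 3

Step 2: Check divisibility.
Does 3 divide 22? 22 = 3 x 7 + 1, so no.

By the theorem on linear Diophantine equations, 42j + 15k = 22 has integer solutions if and only if gcd(42, 15) divides 22. Since 3 does not divide 22, no solutions exist.

No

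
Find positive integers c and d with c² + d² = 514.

We need to find integers c, d > 0 such that c² + d² = 514.
Trying c = 15: d² = 514 - 15² = 514 - 225 = 289
d = 17
Check: 15² + 17² = 225 + 289 = 514 ✓

514 = 15² + 17²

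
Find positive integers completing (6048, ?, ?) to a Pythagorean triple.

We need the other leg and hypotenuse such that 6048² + x² = c².
Take x = 3311, c = 6895: 6048² + 3311² = 36578304 + 10962721 = 47541025 = 6895² ✓
Triple: (3311, 6048, 6895)

(3311, 6048, 6895)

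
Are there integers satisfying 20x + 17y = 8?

Step 1: Compute gcd(20, 17).
gcd(20, 17) = 1

Step 2: Check divisibility.
Does 1 divide 8? 8 = 1 x 8, so yes.

By the theorem on linear Diophantine equations, 20x + 17y = 8 has integer solutions if and only if gcd(20, 17) divides 8. Since 1 | 8, solutions exist.

Yes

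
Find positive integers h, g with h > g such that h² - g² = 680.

Factor: h² - g² = (h+g)(h-g) = 680.
We need two factors of 680 with the same parity.
Use h+g = 340 and h-g = 2 (product 340·2 = 680).
Adding: 2h = 342, so h = 171.
Subtracting: 2g = 338, so g = 169.
Check: 171² - 169² = 29241 - 28561 = 680 ✓

h = 171, g = 169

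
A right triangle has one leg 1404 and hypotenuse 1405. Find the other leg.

a² = c² - b² = 1974025 - 1971216 = 2809
a = 53

53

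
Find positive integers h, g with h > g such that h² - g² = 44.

Factor: h² - g² = (h+g)(h-g) = 44.
We need two factors of 44 with the same parity.
Use h+g = 22 and h-g = 2 (product 22·2 = 44).
Adding: 2h = 24, so h = 12.
Subtracting: 2g = 20, so g = 10.
Check: 12² - 10² = 144 - 100 = 44 ✓

h = 12, g = 10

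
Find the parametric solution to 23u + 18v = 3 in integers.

Step 1: Compute gcd(23, 18) = 1.
Since 1 divides 3, solutions exist.

Step 2: Find a particular solution using extended Euclidean algorithm.
We get u₀ = -21, v₀ = 27.
Check: 23*-21 + 18*27 = 3 = 3 ✓

Step 3: Write the general solution.
u = -21 + (18/1)t = -21 + 18t
v = 27 - (23/1)t = 27 - 23t
for any integer t.

u = -21 + 18t, v = 27 - 23t for integer t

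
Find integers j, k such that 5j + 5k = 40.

Step 1: Check solvability.
gcd(5, 5) = 5
Since 5 divides 40, solutions exist.

Step 2: Apply extended Euclidean algorithm to find gcd.
We find integers such that 5*x0 + 5*y0 = 5

Step 3: Scale the particular solution.
Multiply by 40/5 = 8:
j = 0, k = 8

Step 4: Verify.
5*(0) + 5*(8) = 40 = 40 ✓

j = 0, k = 8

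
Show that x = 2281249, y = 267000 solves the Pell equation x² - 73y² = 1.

Compute x² = 2281249² = 5204097000001
Compute 73y² = 73·267000² = 73·71289000000 = 5204097000000
x² - 73y² = 5204097000001 - 5204097000000 = 1
Since this equals 1, (2281249, 267000) is a solution.

Yes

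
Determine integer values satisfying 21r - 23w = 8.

Step 1: Check solvability.
gcd(21, 23) = 1
Since 1 divides 8, solutions exist.

Step 2: Apply extended Euclidean algorithm to find gcd.
We find integers such that 21*x0 + 23*y0 = 1

Step 3: Scale the particular solution.
Multiply by 8/1 = 8:
r = 88, w = 80

Step 4: Verify.
21*(88) - 23*(80) = 8 = 8 ✓

r = 88, w = 80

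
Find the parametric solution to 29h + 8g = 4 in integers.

Step 1: Compute gcd(29, 8) = 1.
Since 1 divides 4, solutions exist.

Step 2: Find a particular solution using extended Euclidean algorithm.
We get h₀ = -12, g₀ = 44.
Check: 29*-12 + 8*44 = 4 = 4 ✓

Step 3: Write the general solution.
h = -12 + (8/1)t = -12 + 8t
g = 44 - (29/1)t = 44 - 29t
for any integer t.

h = -12 + 8t, g = 44 - 29t for integer t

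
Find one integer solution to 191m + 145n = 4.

Step 1: Check solvability.
gcd(191, 145) = 1
Since 1 divides 4, solutions exist.

Step 2: Apply extended Euclidean algorithm to find gcd.
We find integers such that 191*x0 + 145*y0 = 1

Step 3: Scale the particular solution.
Multiply by 4/1 = 4:
m = 164, n = -216

Step 4: Verify.
191*(164) + 145*(-216) = 4 = 4 ✓

m = 164, n = -216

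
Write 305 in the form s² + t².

We need to find integers s, t > 0 such that s² + t² = 305.
Trying s = 4: t² = 305 - 4² = 305 - 16 = 289
t = 17
Check: 4² + 17² = 16 + 289 = 305 ✓

305 = 4² + 17²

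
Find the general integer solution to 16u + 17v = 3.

Step 1: Compute gcd(16, 17) = 1.
Since 1 divides 3, solutions exist.

Step 2: Find a particular solution using extended Euclidean algorithm.
We get u₀ = -3, v₀ = 3.
Check: 16*-3 + 17*3 = 3 = 3 ✓

Step 3: Write the general solution.
u = -3 + (17/1)t = -3 + 17t
v = 3 - (16/1)t = 3 - 16t
for any integer t.

u = -3 + 17t, v = 3 - 16t for integer t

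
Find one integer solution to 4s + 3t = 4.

Step 1: Check solvability.
gcd(4, 3) = 1
Since 1 divides 4, solutions exist.

Step 2: Apply extended Euclidean algorithm to find gcd.
We find integers such that 4*x0 + 3*y0 = 1

Step 3: Scale the particular solution.
Multiply by 4/1 = 4:
s = 4, t = -4

Step 4: Verify.
4*(4) + 3*(-4) = 4 = 4 ✓

s = 4, t = -4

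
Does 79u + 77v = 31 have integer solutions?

Step 1: Compute gcd(79, 77).
gcd(79, 77) = 1

Step 2: Check divisibility.
Does 1 divide 31? 31 = 1 x 31, so yes.

By the theorem on linear Diophantine equations, 79u + 77v = 31 has integer solutions if and only if gcd(79, 77) divides 31. Since 1 | 31, solutions exist.

Yes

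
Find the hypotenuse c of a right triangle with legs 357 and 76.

c² = a² + b² = 357² + 76² = 127449 + 5776 = 133225
c = sqrt(133225) = 365

365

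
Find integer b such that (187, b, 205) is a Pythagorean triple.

b² = c² - a² = 205² - 187² = 42025 - 34969 = 7056
b = sqrt(7056) = 84

84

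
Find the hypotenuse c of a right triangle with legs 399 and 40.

c² = a² + b² = 399² + 40² = 159201 + 1600 = 160801
c = sqrt(160801) = 401

401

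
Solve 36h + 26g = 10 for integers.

Step 1: Check solvability.
gcd(36, 26) = 2
Since 2 divides 10, solutions exist.

Step 2: Apply extended Euclidean algorithm to find gcd.
We find integers such that 36*x0 + 26*y0 = 2

Step 3: Scale the particular solution.
Multiply by 10/2 = 5:
h = -25, g = 35

Step 4: Verify.
36*(-25) + 26*(35) = 10 = 10 ✓

h = -25, g = 35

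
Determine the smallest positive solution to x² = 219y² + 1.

We seek the smallest positive integers (x, y) with x² - 219y² = 1, i.e., x² = 219y² + 1.
Try successive y values:
y = 1: x² = 219·1² + 1 = 220, not a perfect square
y = 2: x² = 219·2² + 1 = 877, not a perfect square
y = 3: x² = 219·3² + 1 = 1972, not a perfect square
... continuing the search (or via continued fractions) ...
y = 5: x² = 219·5² + 1 = 5476, x = 74 ✓

Verify: 74² - 219·5² = 5476 - 5475 = 1 ✓

x = 74, y = 5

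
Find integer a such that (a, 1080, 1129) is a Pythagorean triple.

a² = c² - b² = 1129² - 1080² = 1274641 - 1166400 = 108241
a = sqrt(108241) = 329

329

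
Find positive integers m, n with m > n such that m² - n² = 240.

Factor: m² - n² = (m+n)(m-n) = 240.
We need two factors of 240 with the same parity.
Use m+n = 120 and m-n = 2 (product 120·2 = 240).
Adding: 2m = 122, so m = 61.
Subtracting: 2n = 118, so n = 59.
Check: 61² - 59² = 3721 - 3481 = 240 ✓

m = 61, n = 59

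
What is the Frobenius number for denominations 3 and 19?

For two coprime denominations a and b, the Frobenius number (largest value not representable as a non-negative combination) is ab - a - b.
Here gcd(3, 19) = 1, so they are coprime.
F(3, 19) = 3·19 - 3 - 19 = 57 - 22 = 35

35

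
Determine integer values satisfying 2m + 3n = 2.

Step 1: Check solvability.
gcd(2, 3) = 1
Since 1 divides 2, solutions exist.

Step 2: Apply extended Euclidean algorithm to find gcd.
We find integers such that 2*x0 + 3*y0 = 1

Step 3: Scale the particular solution.
Multiply by 2/1 = 2:
m = -2, n = 2

Step 4: Verify.
2*(-2) + 3*(2) = 2 = 2 ✓

m = -2, n = 2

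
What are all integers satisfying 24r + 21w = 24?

Step 1: Compute gcd(24, 21) = 3.
Since 3 divides 24, solutions exist.

Step 2: Find a particular solution using extended Euclidean algorithm.
We get r₀ = 8, w₀ = -8.
Check: 24*8 + 21*-8 = 24 = 24 ✓

Step 3: Write the general solution.
r = 8 + (21/3)t = 8 + 7t
w = -8 - (24/3)t = -8 - 8t
for any integer t.

r = 8 + 7t, w = -8 - 8t for integer t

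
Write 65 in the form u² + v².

We need to find integers u, v > 0 such that u² + v² = 65.
Trying u = 1: v² = 65 - 1² = 65 - 1 = 64
v = 8
Check: 1² + 8² = 1 + 64 = 65 ✓

65 = 1² + 8²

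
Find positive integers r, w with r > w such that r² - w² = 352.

Factor: r² - w² = (r+w)(r-w) = 352.
We need two factors of 352 with the same parity.
Use r+w = 176 and r-w = 2 (product 176·2 = 352).
Adding: 2r = 178, so r = 89.
Subtracting: 2w = 174, so w = 87.
Check: 89² - 87² = 7921 - 7569 = 352 ✓

r = 89, w = 87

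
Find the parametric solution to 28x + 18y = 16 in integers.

Step 1: Compute gcd(28, 18) = 2.
Since 2 divides 16, solutions exist.

Step 2: Find a particular solution using extended Euclidean algorithm.
We get x₀ = 16, y₀ = -24.
Check: 28*16 + 18*-24 = 16 = 16 ✓

Step 3: Write the general solution.
x = 16 + (18/2)t = 16 + 9t
y = -24 - (28/2)t = -24 - 14t
for any integer t.

x = 16 + 9t, y = -24 - 14t for integer t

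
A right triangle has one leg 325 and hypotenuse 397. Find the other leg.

b² = c² - a² = 157609 - 105625 = 51984
b = 228

228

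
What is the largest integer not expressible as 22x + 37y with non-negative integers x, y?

For two coprime denominations a and b, the Frobenius number (largest value not representable as a non-negative combination) is ab - a - b.
Here gcd(22, 37) = 1, so they are coprime.
F(22, 37) = 22·37 - 22 - 37 = 814 - 59 = 755

755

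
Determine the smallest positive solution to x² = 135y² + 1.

We seek the smallest positive integers (x, y) with x² - 135y² = 1, i.e., x² = 135y² + 1.
Try successive y values:
y = 1: x² = 135·1² + 1 = 136, not a perfect square
y = 2: x² = 135·2² + 1 = 541, not a perfect square
y = 3: x² = 135·3² + 1 = 1216, not a perfect square
... continuing the search (or via continued fractions) ...
y = 21: x² = 135·21² + 1 = 59536, x = 244 ✓

Verify: 244² - 135·21² = 59536 - 59535 = 1 ✓

x = 244, y = 21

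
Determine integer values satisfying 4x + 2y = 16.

Step 1: Check solvability.
gcd(4, 2) = 2
Since 2 divides 16, solutions exist.

Step 2: Apply extended Euclidean algorithm to find gcd.
We find integers such that 4*x0 + 2*y0 = 2

Step 3: Scale the particular solution.
Multiply by 16/2 = 8:
x = 0, y = 8

Step 4: Verify.
4*(0) + 2*(8) = 16 = 16 ✓

x = 0, y = 8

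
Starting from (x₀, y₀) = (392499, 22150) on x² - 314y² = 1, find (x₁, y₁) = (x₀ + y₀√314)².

Solutions to x² - Dy² = 1 are generated by powers of (x₀ + y₀√D).
The next solution satisfies x₁ + y₁√314 = (x₀ + y₀√314)², giving:
x₁ = x₀² + 314y₀² = 392499² + 314·22150² = 154055465001 + 154055465000 = 308110930001
y₁ = 2x₀y₀ = 2·392499·22150 = 17387705700

Verify: 308110930001² - 314·17387705700² = 94932345186081121860001 - 94932345186081121860000 = 1 ✓

x = 308110930001, y = 17387705700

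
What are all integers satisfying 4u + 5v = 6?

Step 1: Compute gcd(4, 5) = 1.
Since 1 divides 6, solutions exist.

Step 2: Find a particular solution using extended Euclidean algorithm.
We get u₀ = -6, v₀ = 6.
Check: 4*-6 + 5*6 = 6 = 6 ✓

Step 3: Write the general solution.
u = -6 + (5/1)t = -6 + 5t
v = 6 - (4/1)t = 6 - 4t
for any integer t.

u = -6 + 5t, v = 6 - 4t for integer t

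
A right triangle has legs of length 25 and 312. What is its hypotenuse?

c² = a² + b² = 25² + 312² = 625 + 97344 = 97969
c = 313

313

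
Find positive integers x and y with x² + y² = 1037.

We need to find integers x, y > 0 such that x² + y² = 1037.
Trying x = 14: y² = 1037 - 14² = 1037 - 196 = 841
y = 29
Check: 14² + 29² = 196 + 841 = 1037 ✓

1037 = 14² + 29²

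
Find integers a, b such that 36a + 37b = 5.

Step 1: Check solvability.
gcd(36, 37) = 1
Since 1 divides 5, solutions exist.

Step 2: Apply extended Euclidean algorithm to find gcd.
We find integers such that 36*x0 + 37*y0 = 1

Step 3: Scale the particular solution.
Multiply by 5/1 = 5:
a = -5, b = 5

Step 4: Verify.
36*(-5) + 37*(5) = 5 = 5 ✓

a = -5, b = 5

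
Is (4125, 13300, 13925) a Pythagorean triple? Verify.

Compute a² + b² = 4125² + 13300² = 17015625 + 176890000 = 193905625
Compute c² = 13925² = 193905625
Since 193905625 = 193905625, confirmed.

Yes, it is a Pythagorean triple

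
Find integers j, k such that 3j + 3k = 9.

Step 1: Check solvability.
gcd(3, 3) = 3
Since 3 divides 9, solutions exist.

Step 2: Apply extended Euclidean algorithm to find gcd.
We find integers such that 3*x0 + 3*y0 = 3

Step 3: Scale the particular solution.
Multiply by 9/3 = 3:
j = 0, k = 3

Step 4: Verify.
3*(0) + 3*(3) = 9 = 9 ✓

j = 0, k = 3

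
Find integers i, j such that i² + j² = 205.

We need to find integers i, j > 0 such that i² + j² = 205.
Trying i = 3: j² = 205 - 3² = 205 - 9 = 196
j = 14
Check: 3² + 14² = 9 + 196 = 205 ✓

205 = 3² + 14²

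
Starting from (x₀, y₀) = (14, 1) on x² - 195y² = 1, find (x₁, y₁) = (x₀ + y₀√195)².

Solutions to x² - Dy² = 1 are generated by powers of (x₀ + y₀√D).
The next solution satisfies x₁ + y₁√195 = (x₀ + y₀√195)², giving:
x₁ = x₀² + 195y₀² = 14² + 195·1² = 196 + 195 = 391
y₁ = 2x₀y₀ = 2·14·1 = 28

Verify: 391² - 195·28² = 152881 - 152880 = 1 ✓

x = 391, y = 28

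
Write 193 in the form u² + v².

We need to find integers u, v > 0 such that u² + v² = 193.
Trying u = 7: v² = 193 - 7² = 193 - 49 = 144
v = 12
Check: 7² + 12² = 49 + 144 = 193 ✓

193 = 7² + 12²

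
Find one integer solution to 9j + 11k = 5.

Step 1: Check solvability.
gcd(9, 11) = 1
Since 1 divides 5, solutions exist.

Step 2: Apply extended Euclidean algorithm to find gcd.
We find integers such that 9*x0 + 11*y0 = 1

Step 3: Scale the particular solution.
Multiply by 5/1 = 5:
j = 25, k = -20

Step 4: Verify.
9*(25) + 11*(-20) = 5 = 5 ✓

j = 25, k = -20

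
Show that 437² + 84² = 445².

Compute a² + b²:
437² + 84² = 190969 + 7056 = 198025
Compute c²:
445² = 198025
Since 198025 = 198025, it is a Pythagorean triple.

Yes, it is a Pythagorean triple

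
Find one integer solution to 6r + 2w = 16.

Step 1: Check solvability.
gcd(6, 2) = 2
Since 2 divides 16, solutions exist.

Step 2: Apply extended Euclidean algorithm to find gcd.
We find integers such that 6*x0 + 2*y0 = 2

Step 3: Scale the particular solution.
Multiply by 16/2 = 8:
r = 0, w = 8

Step 4: Verify.
6*(0) + 2*(8) = 16 = 16 ✓

r = 0, w = 8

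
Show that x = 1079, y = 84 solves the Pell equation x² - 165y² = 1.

Compute x² = 1079² = 1164241
Compute 165y² = 165·84² = 165·7056 = 1164240
x² - 165y² = 1164241 - 1164240 = 1
Since this equals 1, (1079, 84) is a solution.

Yes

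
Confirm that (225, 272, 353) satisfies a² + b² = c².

Compute a² + b² = 225² + 272² = 50625 + 73984 = 124609
Compute c² = 353² = 124609
Since 124609 = 124609, confirmed.

Yes, it is a Pythagorean triple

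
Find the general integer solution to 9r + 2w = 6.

Step 1: Compute gcd(9, 2) = 1.
Since 1 divides 6, solutions exist.

Step 2: Find a particular solution using extended Euclidean algorithm.
We get r₀ = 6, w₀ = -24.
Check: 9*6 + 2*-24 = 6 = 6 ✓

Step 3: Write the general solution.
r = 6 + (2/1)t = 6 + 2t
w = -24 - (9/1)t = -24 - 9t
for any integer t.

r = 6 + 2t, w = -24 - 9t for integer t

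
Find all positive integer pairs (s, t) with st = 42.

The positive divisors of 42 are: 1, 2, 3, 6, 7, 14, 21, 42.
Each divisor d gives the pair (d, 42/d):
(1, 42), (2, 21), (3, 14), (6, 7), (7, 6), (14, 3), (21, 2), (42, 1)

(1, 42), (2, 21), (3, 14), (6, 7), (7, 6), (14, 3), (21, 2), (42, 1)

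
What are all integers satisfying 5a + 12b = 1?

Step 1: Compute gcd(5, 12) = 1.
Since 1 divides 1, solutions exist.

Step 2: Find a particular solution using extended Euclidean algorithm.
We get a₀ = 5, b₀ = -2.
Check: 5*5 + 12*-2 = 1 = 1 ✓

Step 3: Write the general solution.
a = 5 + (12/1)t = 5 + 12t
b = -2 - (5/1)t = -2 - 5t
for any integer t.

a = 5 + 12t, b = -2 - 5t for integer t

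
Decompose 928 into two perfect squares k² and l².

We need to find integers k, l > 0 such that k² + l² = 928.
Trying k = 12: l² = 928 - 12² = 928 - 144 = 784
l = 28
Check: 12² + 28² = 144 + 784 = 928 ✓

928 = 12² + 28²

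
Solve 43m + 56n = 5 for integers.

Step 1: Check solvability.
gcd(43, 56) = 1
Since 1 divides 5, solutions exist.

Step 2: Apply extended Euclidean algorithm to find gcd.
We find integers such that 43*x0 + 56*y0 = 1

Step 3: Scale the particular solution.
Multiply by 5/1 = 5:
m = -65, n = 50

Step 4: Verify.
43*(-65) + 56*(50) = 5 = 5 ✓

m = -65, n = 50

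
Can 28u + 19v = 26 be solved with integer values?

Step 1: Compute gcd(28, 19).
gcd(28, 19) = 1

Step 2: Check divisibility.
Does 1 divide 26? 26 = 1 x 26, so yes.

By the theorem on linear Diophantine equations, 28u + 19v = 26 has integer solutions if and only if gcd(28, 19) divides 26. Since 1 | 26, solutions exist.

Yes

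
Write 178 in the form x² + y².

We need to find integers x, y > 0 such that x² + y² = 178.
Trying x = 3: y² = 178 - 3² = 178 - 9 = 169
y = 13
Check: 3² + 13² = 9 + 169 = 178 ✓

178 = 3² + 13²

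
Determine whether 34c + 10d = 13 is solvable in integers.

Step 1: Compute gcd(34, 10).
gcd(34, 10) = 2

Step 2: Check divisibility.
Does 2 divide 13? 13 = 2 x 6 + 1, so no.

By the theorem on linear Diophantine equations, 34c + 10d = 13 has integer solutions if and only if gcd(34, 10) divides 13. Since 2 does not divide 13, no solutions exist.

No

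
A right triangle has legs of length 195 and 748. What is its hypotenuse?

c² = a² + b² = 195² + 748² = 38025 + 559504 = 597529
c = 773

773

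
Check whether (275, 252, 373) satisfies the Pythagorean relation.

Compute a² + b²:
275² + 252² = 75625 + 63504 = 139129
Compute c²:
373² = 139129
Since 139129 = 139129, it is a Pythagorean triple.

Yes, it is a Pythagorean triple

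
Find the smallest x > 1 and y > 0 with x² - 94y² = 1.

We seek the smallest positive integers (x, y) with x² - 94y² = 1, i.e., x² = 94y² + 1.
Try successive y values:
y = 1: x² = 94·1² + 1 = 95, not a perfect square
y = 2: x² = 94·2² + 1 = 377, not a perfect square
y = 3: x² = 94·3² + 1 = 847, not a perfect square
... continuing the search (or via continued fractions) ...
y = 221064: x² = 94·221064² + 1 = 4593713457025, x = 2143295 ✓

Verify: 2143295² - 94·221064² = 4593713457025 - 4593713457024 = 1 ✓

x = 2143295, y = 221064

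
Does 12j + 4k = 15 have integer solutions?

Step 1: Compute gcd(12, 4).
gcd(12, 4) = 4

Step 2: Check divisibility.
Does 4 divide 15? 15 = 4 x 3 + 3, so no.

By the theorem on linear Diophantine equations, 12j + 4k = 15 has integer solutions if and only if gcd(12, 4) divides 15. Since 4 does not divide 15, no solutions exist.

No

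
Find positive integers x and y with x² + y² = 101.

We need to find integers x, y > 0 such that x² + y² = 101.
Trying x = 1: y² = 101 - 1² = 101 - 1 = 100
y = 10
Check: 1² + 10² = 1 + 100 = 101 ✓

101 = 1² + 10²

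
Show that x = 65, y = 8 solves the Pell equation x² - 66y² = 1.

Compute x² = 65² = 4225
Compute 66y² = 66·8² = 66·64 = 4224
x² - 66y² = 4225 - 4224 = 1
Since this equals 1, (65, 8) is a solution.

Yes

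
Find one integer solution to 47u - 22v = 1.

Step 1: Check solvability.
gcd(47, 22) = 1
Since 1 divides 1, solutions exist.

Step 2: Apply extended Euclidean algorithm to find gcd.
We find integers such that 47*x0 + 22*y0 = 1

Step 3: Scale the particular solution.
Multiply by 1/1 = 1:
u = -7, v = -15

Step 4: Verify.
47*(-7) - 22*(-15) = 1 = 1 ✓

u = -7, v = -15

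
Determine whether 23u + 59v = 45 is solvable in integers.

Step 1: Compute gcd(23, 59).
gcd(23, 59) = 1

Step 2: Check divisibility.
Does 1 divide 45? 45 = 1 x 45, so yes.

By the theorem on linear Diophantine equations, 23u + 59v = 45 has integer solutions if and only if gcd(23, 59) divides 45. Since 1 | 45, solutions exist.

Yes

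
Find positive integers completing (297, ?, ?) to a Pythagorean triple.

We need the other leg and hypotenuse such that 297² + x² = c².
Take x = 304, c = 425: 297² + 304² = 88209 + 92416 = 180625 = 425² ✓
Triple: (297, 304, 425)

(297, 304, 425)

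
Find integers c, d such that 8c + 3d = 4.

Step 1: Check solvability.
gcd(8, 3) = 1
Since 1 divides 4, solutions exist.

Step 2: Apply extended Euclidean algorithm to find gcd.
We find integers such that 8*x0 + 3*y0 = 1

Step 3: Scale the particular solution.
Multiply by 4/1 = 4:
c = -4, d = 12

Step 4: Verify.
8*(-4) + 3*(12) = 4 = 4 ✓

c = -4, d = 12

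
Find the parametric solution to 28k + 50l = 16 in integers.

Step 1: Compute gcd(28, 50) = 2.
Since 2 divides 16, solutions exist.

Step 2: Find a particular solution using extended Euclidean algorithm.
We get k₀ = 72, l₀ = -40.
Check: 28*72 + 50*-40 = 16 = 16 ✓

Step 3: Write the general solution.
k = 72 + (50/2)t = 72 + 25t
l = -40 - (28/2)t = -40 - 14t
for any integer t.

k = 72 + 25t, l = -40 - 14t for integer t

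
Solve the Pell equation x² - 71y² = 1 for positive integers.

We seek the smallest positive integers (x, y) with x² - 71y² = 1, i.e., x² = 71y² + 1.
Try successive y values:
y = 1: x² = 71·1² + 1 = 72, not a perfect square
y = 2: x² = 71·2² + 1 = 285, not a perfect square
y = 3: x² = 71·3² + 1 = 640, not a perfect square
... continuing the search (or via continued fractions) ...
y = 413: x² = 71·413² + 1 = 12110400, x = 3480 ✓

Verify: 3480² - 71·413² = 12110400 - 12110399 = 1 ✓

x = 3480, y = 413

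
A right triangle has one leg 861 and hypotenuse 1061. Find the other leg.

b² = c² - a² = 1125721 - 741321 = 384400
b = 620

620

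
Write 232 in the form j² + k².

We need to find integers j, k > 0 such that j² + k² = 232.
Trying j = 6: k² = 232 - 6² = 232 - 36 = 196
k = 14
Check: 6² + 14² = 36 + 196 = 232 ✓

232 = 6² + 14²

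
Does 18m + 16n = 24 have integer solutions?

Step 1: Compute gcd(18, 16).
gcd(18, 16) = 2

Step 2: Check divisibility.
Does 2 divide 24? 24 = 2 x 12, so yes.

By the theorem on linear Diophantine equations, 18m + 16n = 24 has integer solutions if and only if gcd(18, 16) divides 24. Since 2 | 24, solutions exist.

Yes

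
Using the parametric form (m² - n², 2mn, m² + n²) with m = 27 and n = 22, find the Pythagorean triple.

a = m² - n² = 729 - 484 = 245
b = 2mn = 2·27·22 = 1188
c = m² + n² = 729 + 484 = 1213
Verify: 245² + 1188² = 60025 + 1411344 = 1471369 = 1213² ✓

(245, 1188, 1213)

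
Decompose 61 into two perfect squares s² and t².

We need to find integers s, t > 0 such that s² + t² = 61.
Trying s = 5: t² = 61 - 5² = 61 - 25 = 36
t = 6
Check: 5² + 6² = 25 + 36 = 61 ✓

61 = 5² + 6²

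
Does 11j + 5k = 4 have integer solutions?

Step 1: Compute gcd(11, 5).
gcd(11, 5) = 1

Step 2: Check divisibility.
Does 1 divide 4? 4 = 1 x 4, so yes.

By the theorem on linear Diophantine equations, 11j + 5k = 4 has integer solutions if and only if gcd(11, 5) divides 4. Since 1 | 4, solutions exist.

Yes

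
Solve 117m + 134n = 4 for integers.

Step 1: Check solvability.
gcd(117, 134) = 1
Since 1 divides 4, solutions exist.

Step 2: Apply extended Euclidean algorithm to find gcd.
We find integers such that 117*x0 + 134*y0 = 1

Step 3: Scale the particular solution.
Multiply by 4/1 = 4:
m = 252, n = -220

Step 4: Verify.
117*(252) + 134*(-220) = 4 = 4 ✓

m = 252, n = -220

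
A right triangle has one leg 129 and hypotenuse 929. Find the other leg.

b² = c² - a² = 863041 - 16641 = 846400
b = 920

920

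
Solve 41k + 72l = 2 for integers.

Step 1: Check solvability.
gcd(41, 72) = 1
Since 1 divides 2, solutions exist.

Step 2: Apply extended Euclidean algorithm to find gcd.
We find integers such that 41*x0 + 72*y0 = 1

Step 3: Scale the particular solution.
Multiply by 2/1 = 2:
k = -14, l = 8

Step 4: Verify.
41*(-14) + 72*(8) = 2 = 2 ✓

k = -14, l = 8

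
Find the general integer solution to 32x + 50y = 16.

Step 1: Compute gcd(32, 50) = 2.
Since 2 divides 16, solutions exist.

Step 2: Find a particular solution using extended Euclidean algorithm.
We get x₀ = 88, y₀ = -56.
Check: 32*88 + 50*-56 = 16 = 16 ✓

Step 3: Write the general solution.
x = 88 + (50/2)t = 88 + 25t
y = -56 - (32/2)t = -56 - 16t
for any integer t.

x = 88 + 25t, y = -56 - 16t for integer t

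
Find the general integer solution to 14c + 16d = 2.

Step 1: Compute gcd(14, 16) = 2.
Since 2 divides 2, solutions exist.

Step 2: Find a particular solution using extended Euclidean algorithm.
We get c₀ = -1, d₀ = 1.
Check: 14*-1 + 16*1 = 2 = 2 ✓

Step 3: Write the general solution.
c = -1 + (16/2)t = -1 + 8t
d = 1 - (14/2)t = 1 - 7t
for any integer t.

c = -1 + 8t, d = 1 - 7t for integer t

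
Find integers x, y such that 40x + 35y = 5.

Step 1: Check solvability.
gcd(40, 35) = 5
Since 5 divides 5, solutions exist.

Step 2: Apply extended Euclidean algorithm to find gcd.
We find integers such that 40*x0 + 35*y0 = 5

Step 3: Scale the particular solution.
Multiply by 5/5 = 1:
x = 1, y = -1

Step 4: Verify.
40*(1) + 35*(-1) = 5 = 5 ✓

x = 1, y = -1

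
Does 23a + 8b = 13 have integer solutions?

Step 1: Compute gcd(23, 8).
gcd(23, 8) = 1

Step 2: Check divisibility.
Does 1 divide 13? 13 = 1 x 13, so yes.

By the theorem on linear Diophantine equations, 23a + 8b = 13 has integer solutions if and only if gcd(23, 8) divides 13. Since 1 | 13, solutions exist.

Yes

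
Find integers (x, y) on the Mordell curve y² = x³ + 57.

Try small integer x values and check whether x³ + 57 is a perfect square.
x = 7: x³ + 57 = 7³ + 57 = 343 + 57 = 400
Is 400 a perfect square? 20² = 400 ✓
So (x, y) = (7, -20) is a solution.

x = 7, y = -20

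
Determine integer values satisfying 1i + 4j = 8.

Step 1: Check solvability.
gcd(1, 4) = 1
Since 1 divides 8, solutions exist.

Step 2: Apply extended Euclidean algorithm to find gcd.
We find integers such that 1*x0 + 4*y0 = 1

Step 3: Scale the particular solution.
Multiply by 8/1 = 8:
i = 8, j = 0

Step 4: Verify.
1*(8) + 4*(0) = 8 = 8 ✓

i = 8, j = 0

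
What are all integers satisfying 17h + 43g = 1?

Step 1: Compute gcd(17, 43) = 1.
Since 1 divides 1, solutions exist.

Step 2: Find a particular solution using extended Euclidean algorithm.
We get h₀ = -5, g₀ = 2.
Check: 17*-5 + 43*2 = 1 = 1 ✓

Step 3: Write the general solution.
h = -5 + (43/1)t = -5 + 43t
g = 2 - (17/1)t = 2 - 17t
for any integer t.

h = -5 + 43t, g = 2 - 17t for integer t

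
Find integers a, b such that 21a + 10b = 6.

Step 1: Check solvability.
gcd(21, 10) = 1
Since 1 divides 6, solutions exist.

Step 2: Apply extended Euclidean algorithm to find gcd.
We find integers such that 21*x0 + 10*y0 = 1

Step 3: Scale the particular solution.
Multiply by 6/1 = 6:
a = 6, b = -12

Step 4: Verify.
21*(6) + 10*(-12) = 6 = 6 ✓

a = 6, b = -12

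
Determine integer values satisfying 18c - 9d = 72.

Step 1: Check solvability.
gcd(18, 9) = 9
Since 9 divides 72, solutions exist.

Step 2: Apply extended Euclidean algorithm to find gcd.
We find integers such that 18*x0 + 9*y0 = 9

Step 3: Scale the particular solution.
Multiply by 72/9 = 8:
c = 0, d = -8

Step 4: Verify.
18*(0) - 9*(-8) = 72 = 72 ✓

c = 0, d = -8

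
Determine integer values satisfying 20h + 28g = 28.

Step 1: Check solvability.
gcd(20, 28) = 4
Since 4 divides 28, solutions exist.

Step 2: Apply extended Euclidean algorithm to find gcd.
We find integers such that 20*x0 + 28*y0 = 4

Step 3: Scale the particular solution.
Multiply by 28/4 = 7:
h = 21, g = -14

Step 4: Verify.
20*(21) + 28*(-14) = 28 = 28 ✓

h = 21, g = -14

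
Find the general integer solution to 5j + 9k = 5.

Step 1: Compute gcd(5, 9) = 1.
Since 1 divides 5, solutions exist.

Step 2: Find a particular solution using extended Euclidean algorithm.
We get j₀ = 10, k₀ = -5.
Check: 5*10 + 9*-5 = 5 = 5 ✓

Step 3: Write the general solution.
j = 10 + (9/1)t = 10 + 9t
k = -5 - (5/1)t = -5 - 5t
for any integer t.

j = 10 + 9t, k = -5 - 5t for integer t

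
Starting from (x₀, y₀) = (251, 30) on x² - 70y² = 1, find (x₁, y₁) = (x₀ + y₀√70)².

Solutions to x² - Dy² = 1 are generated by powers of (x₀ + y₀√D).
The next solution satisfies x₁ + y₁√70 = (x₀ + y₀√70)², giving:
x₁ = x₀² + 70y₀² = 251² + 70·30² = 63001 + 63000 = 126001
y₁ = 2x₀y₀ = 2·251·30 = 15060

Verify: 126001² - 70·15060² = 15876252001 - 15876252000 = 1 ✓

x = 126001, y = 15060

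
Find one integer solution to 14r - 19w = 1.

Step 1: Check solvability.
gcd(14, 19) = 1
Since 1 divides 1, solutions exist.

Step 2: Apply extended Euclidean algorithm to find gcd.
We find integers such that 14*x0 + 19*y0 = 1

Step 3: Scale the particular solution.
Multiply by 1/1 = 1:
r = -4, w = -3

Step 4: Verify.
14*(-4) - 19*(-3) = 1 = 1 ✓

r = -4, w = -3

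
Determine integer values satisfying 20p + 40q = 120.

Step 1: Check solvability.
gcd(20, 40) = 20
Since 20 divides 120, solutions exist.

Step 2: Apply extended Euclidean algorithm to find gcd.
We find integers such that 20*x0 + 40*y0 = 20

Step 3: Scale the particular solution.
Multiply by 120/20 = 6:
p = 6, q = 0

Step 4: Verify.
20*(6) + 40*(0) = 120 = 120 ✓

p = 6, q = 0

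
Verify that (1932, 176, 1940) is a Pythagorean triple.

Compute a² + b² = 1932² + 176² = 3732624 + 30976 = 3763600
Compute c² = 1940² = 3763600
Since 3763600 = 3763600, confirmed.

Yes, it is a Pythagorean triple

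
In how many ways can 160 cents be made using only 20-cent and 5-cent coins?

We need non-negative integers (x, y) with 20x + 5y = 160.
For each x from 0 to 8, check if (160 - 20x) is a non-negative multiple of 5.
Solutions (x, y): (0,32), (1,28), (2,24), (3,20), ...
Count: 9

9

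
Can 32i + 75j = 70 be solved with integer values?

Step 1: Compute gcd(32, 75).
gcd(32, 75) = 1

Step 2: Check divisibility.
Does 1 divide 70? 70 = 1 x 70, so yes.

By the theorem on linear Diophantine equations, 32i + 75j = 70 has integer solutions if and only if gcd(32, 75) divides 70. Since 1 | 70, solutions exist.

Yes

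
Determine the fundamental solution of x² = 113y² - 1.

We need x² = 113y² - 1. Try successive y:
y = 1: x² = 113·1² - 1 = 112, not a perfect square
y = 2: x² = 113·2² - 1 = 451, not a perfect square
y = 3: x² = 113·3² - 1 = 1016, not a perfect square
...
y = 73: x² = 113·73² - 1 = 602176 = 776² ✓
Check: 776² - 113·73² = 602176 - 602177 = -1 ✓

x = 776, y = 73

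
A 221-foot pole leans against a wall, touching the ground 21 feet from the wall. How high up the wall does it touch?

The ladder, wall, and ground form a right triangle with hypotenuse 221 and one leg 21.
By the Pythagorean theorem: h² = 221² - 21² = 48841 - 441 = 48400
h = √48400 = 220 feet

220 feet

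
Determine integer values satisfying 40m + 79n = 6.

Step 1: Check solvability.
gcd(40, 79) = 1
Since 1 divides 6, solutions exist.

Step 2: Apply extended Euclidean algorithm to find gcd.
We find integers such that 40*x0 + 79*y0 = 1

Step 3: Scale the particular solution.
Multiply by 6/1 = 6:
m = 12, n = -6

Step 4: Verify.
40*(12) + 79*(-6) = 6 = 6 ✓

m = 12, n = -6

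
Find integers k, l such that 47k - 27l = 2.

Step 1: Check solvability.
gcd(47, 27) = 1
Since 1 divides 2, solutions exist.

Step 2: Apply extended Euclidean algorithm to find gcd.
We find integers such that 47*x0 + 27*y0 = 1

Step 3: Scale the particular solution.
Multiply by 2/1 = 2:
k = -8, l = -14

Step 4: Verify.
47*(-8) - 27*(-14) = 2 = 2 ✓

k = -8, l = -14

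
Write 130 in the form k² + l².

We need to find integers k, l > 0 such that k² + l² = 130.
Trying k = 3: l² = 130 - 3² = 130 - 9 = 121
l = 11
Check: 3² + 11² = 9 + 121 = 130 ✓

130 = 3² + 11²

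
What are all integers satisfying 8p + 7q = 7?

Step 1: Compute gcd(8, 7) = 1.
Since 1 divides 7, solutions exist.

Step 2: Find a particular solution using extended Euclidean algorithm.
We get p₀ = 7, q₀ = -7.
Check: 8*7 + 7*-7 = 7 = 7 ✓

Step 3: Write the general solution.
p = 7 + (7/1)t = 7 + 7t
q = -7 - (8/1)t = -7 - 8t
for any integer t.

p = 7 + 7t, q = -7 - 8t for integer t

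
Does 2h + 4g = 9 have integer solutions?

Step 1: Compute gcd(2, 4).
gcd(2, 4) = 2

Step 2: Check divisibility.
Does 2 divide 9? 9 = 2 x 4 + 1, so no.

By the theorem on linear Diophantine equations, 2h + 4g = 9 has integer solutions if and only if gcd(2, 4) divides 9. Since 2 does not divide 9, no solutions exist.

No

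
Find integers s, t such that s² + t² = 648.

We need to find integers s, t > 0 such that s² + t² = 648.
Trying s = 18: t² = 648 - 18² = 648 - 324 = 324
t = 18
Check: 18² + 18² = 324 + 324 = 648 ✓

648 = 18² + 18²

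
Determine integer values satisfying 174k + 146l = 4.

Step 1: Check solvability.
gcd(174, 146) = 2
Since 2 divides 4, solutions exist.

Step 2: Apply extended Euclidean algorithm to find gcd.
We find integers such that 174*x0 + 146*y0 = 2

Step 3: Scale the particular solution.
Multiply by 4/2 = 2:
k = -52, l = 62

Step 4: Verify.
174*(-52) + 146*(62) = 4 = 4 ✓

k = -52, l = 62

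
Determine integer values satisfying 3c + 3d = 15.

Step 1: Check solvability.
gcd(3, 3) = 3
Since 3 divides 15, solutions exist.

Step 2: Apply extended Euclidean algorithm to find gcd.
We find integers such that 3*x0 + 3*y0 = 3

Step 3: Scale the particular solution.
Multiply by 15/3 = 5:
c = 0, d = 5

Step 4: Verify.
3*(0) + 3*(5) = 15 = 15 ✓

c = 0, d = 5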